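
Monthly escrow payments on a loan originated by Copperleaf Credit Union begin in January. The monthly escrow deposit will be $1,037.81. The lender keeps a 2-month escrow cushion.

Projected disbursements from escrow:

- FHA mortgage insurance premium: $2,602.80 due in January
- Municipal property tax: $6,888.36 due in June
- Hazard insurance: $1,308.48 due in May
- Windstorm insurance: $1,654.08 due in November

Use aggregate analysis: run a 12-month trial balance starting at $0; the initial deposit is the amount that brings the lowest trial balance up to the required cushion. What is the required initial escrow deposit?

$6,648.40

Cushion = 2 × $1,037.81 = $2,075.62
Trial balance (start $0, +$1,037.81 each month, − disbursements):
  Jan: +$1,037.81 − $2,602.80 → -$1,564.99
  Feb: +$1,037.81 → -$527.18
  Mar: +$1,037.81 → $510.63
  Apr: +$1,037.81 → $1,548.44
  May: +$1,037.81 − $1,308.48 → $1,277.77
  Jun: +$1,037.81 − $6,888.36 → -$4,572.78
  Jul: +$1,037.81 → -$3,534.97
  Aug: +$1,037.81 → -$2,497.16
  Sep: +$1,037.81 → -$1,459.35
  Oct: +$1,037.81 → -$421.54
  Nov: +$1,037.81 − $1,654.08 → -$1,037.81
  Dec: +$1,037.81 → $0.00
Lowest trial balance = -$4,572.78 (Jun)
Initial deposit = cushion − low point = $2,075.62 − (-$4,572.78) = $6,648.40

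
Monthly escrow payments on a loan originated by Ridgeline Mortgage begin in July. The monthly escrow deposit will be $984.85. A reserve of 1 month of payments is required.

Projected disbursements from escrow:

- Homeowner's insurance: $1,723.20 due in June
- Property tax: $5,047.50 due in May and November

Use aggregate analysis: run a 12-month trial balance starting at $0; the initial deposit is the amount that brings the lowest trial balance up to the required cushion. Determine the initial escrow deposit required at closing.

Cushion = 1 × $984.85 = $984.85
Trial balance (start $0, +$984.85 each month, − disbursements):
  Jul: +$984.85 → $984.85
  Aug: +$984.85 → $1,969.70
  Sep: +$984.85 → $2,954.55
  Oct: +$984.85 → $3,939.40
  Nov: +$984.85 − $5,047.50 → -$123.25
  Dec: +$984.85 → $861.60
  Jan: +$984.85 → $1,846.45
  Feb: +$984.85 → $2,831.30
  Mar: +$984.85 → $3,816.15
  Apr: +$984.85 → $4,801.00
  May: +$984.85 − $5,047.50 → $738.35
  Jun: +$984.85 − $1,723.20 → $0.00
Lowest trial balance = -$123.25 (Nov)
Initial deposit = cushion − low point = $984.85 − (-$123.25) = $1,108.10

$1,108.10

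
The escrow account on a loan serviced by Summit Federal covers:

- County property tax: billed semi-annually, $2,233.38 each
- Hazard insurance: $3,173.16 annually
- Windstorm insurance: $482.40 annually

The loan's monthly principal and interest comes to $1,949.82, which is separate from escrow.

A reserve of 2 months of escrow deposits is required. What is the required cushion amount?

$1,353.72

County property tax = $2,233.38 × 2 = $4,466.76/yr
Hazard insurance = $3,173.16/yr
Windstorm insurance = $482.40/yr
Annual escrow total = $4,466.76 + $3,173.16 + $482.40 = $8,122.32
Monthly = $8,122.32 / 12 = $676.86
Required cushion = 2 × $676.86 = $1,353.72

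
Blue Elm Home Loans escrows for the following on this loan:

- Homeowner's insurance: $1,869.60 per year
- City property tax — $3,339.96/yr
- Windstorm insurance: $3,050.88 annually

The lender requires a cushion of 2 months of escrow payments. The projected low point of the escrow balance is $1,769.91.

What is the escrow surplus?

$393.17

Homeowner's insurance = $1,869.60 annually
City property tax = $3,339.96 annually
Windstorm insurance = $3,050.88 annually
Annual escrow total = $8,260.44
Monthly escrow = $8,260.44 ÷ 12 = $688.37
Required cushion = 2 × $688.37 = $1,376.74
Excess over cushion: $1,769.91 − $1,376.74 = $393.17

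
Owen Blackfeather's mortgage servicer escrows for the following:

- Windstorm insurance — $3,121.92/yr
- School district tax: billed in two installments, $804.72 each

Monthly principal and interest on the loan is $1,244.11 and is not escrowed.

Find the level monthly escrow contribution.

Windstorm insurance — $3,121.92
School district tax — $804.72 × 2 = $1,609.44
Combined annual = $3,121.92 + $1,609.44 = $4,731.36
Monthly = $4,731.36 ÷ 12 = $394.28

$394.28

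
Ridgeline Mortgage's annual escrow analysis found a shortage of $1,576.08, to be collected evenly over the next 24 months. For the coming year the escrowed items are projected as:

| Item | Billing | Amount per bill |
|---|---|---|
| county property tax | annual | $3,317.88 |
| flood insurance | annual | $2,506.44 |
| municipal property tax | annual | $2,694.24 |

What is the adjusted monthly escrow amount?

County property tax — $3,317.88 per year
Flood insurance — $2,506.44 per year
Municipal property tax — $2,694.24 per year
Yearly total = $3,317.88 + $2,506.44 + $2,694.24 = $8,518.56
Per month = $8,518.56 ÷ 12 = $709.88
Shortage spread = $1,576.08 / 24 = $65.67/mo
Adjusted monthly = $709.88 + $65.67 = $775.55

$775.55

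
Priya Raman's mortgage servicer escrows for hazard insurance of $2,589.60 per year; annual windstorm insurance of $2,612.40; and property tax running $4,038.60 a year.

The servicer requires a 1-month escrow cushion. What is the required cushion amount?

Hazard insurance: $2,589.60/yr
Windstorm insurance: $2,612.40/yr
Property tax: $4,038.60/yr
Annual escrow total = $2,589.60 + $2,612.40 + $4,038.60 = $9,240.60
Per month = $9,240.60 ÷ 12 = $770.05
Reserve = 1 × $770.05 = $770.05

$770.05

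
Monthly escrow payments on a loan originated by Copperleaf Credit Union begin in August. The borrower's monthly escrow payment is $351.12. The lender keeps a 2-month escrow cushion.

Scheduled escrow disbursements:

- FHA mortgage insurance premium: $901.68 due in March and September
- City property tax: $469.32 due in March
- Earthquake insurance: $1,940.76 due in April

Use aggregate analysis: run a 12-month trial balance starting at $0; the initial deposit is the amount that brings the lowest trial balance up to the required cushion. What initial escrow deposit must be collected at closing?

Cushion = 2 × $351.12 = $702.24
Trial balance (start $0, +$351.12 each month, − disbursements):
  Aug: +$351.12 → $351.12
  Sep: +$351.12 − $901.68 → -$199.44
  Oct: +$351.12 → $151.68
  Nov: +$351.12 → $502.80
  Dec: +$351.12 → $853.92
  Jan: +$351.12 → $1,205.04
  Feb: +$351.12 → $1,556.16
  Mar: +$351.12 − $1,371.00 → $536.28
  Apr: +$351.12 − $1,940.76 → -$1,053.36
  May: +$351.12 → -$702.24
  Jun: +$351.12 → -$351.12
  Jul: +$351.12 → $0.00
Lowest trial balance = -$1,053.36 (Apr)
Initial deposit = cushion − low point = $702.24 − (-$1,053.36) = $1,755.60

$1,755.60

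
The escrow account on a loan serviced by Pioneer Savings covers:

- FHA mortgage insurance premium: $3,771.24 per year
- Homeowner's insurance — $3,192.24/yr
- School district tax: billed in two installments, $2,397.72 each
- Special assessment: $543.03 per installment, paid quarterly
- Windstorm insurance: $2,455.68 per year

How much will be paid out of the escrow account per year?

FHA mortgage insurance premium — $3,771.24
Homeowner's insurance — $3,192.24
School district tax — $2,397.72 × 2 = $4,795.44
Special assessment — $543.03 × 4 = $2,172.12
Windstorm insurance — $2,455.68
Yearly total = $3,771.24 + $3,192.24 + $4,795.44 + $2,172.12 + $2,455.68 = $16,386.72

$16,386.72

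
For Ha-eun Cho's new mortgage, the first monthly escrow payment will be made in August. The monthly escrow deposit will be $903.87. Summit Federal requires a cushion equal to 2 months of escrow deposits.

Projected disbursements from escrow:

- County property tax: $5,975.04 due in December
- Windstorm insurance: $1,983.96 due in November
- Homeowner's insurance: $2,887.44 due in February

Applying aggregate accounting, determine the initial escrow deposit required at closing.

Cushion = 2 × $903.87 = $1,807.74
Trial balance (start $0, +$903.87 each month, − disbursements):
  Aug: +$903.87 → $903.87
  Sep: +$903.87 → $1,807.74
  Oct: +$903.87 → $2,711.61
  Nov: +$903.87 − $1,983.96 → $1,631.52
  Dec: +$903.87 − $5,975.04 → -$3,439.65
  Jan: +$903.87 → -$2,535.78
  Feb: +$903.87 − $2,887.44 → -$4,519.35
  Mar: +$903.87 → -$3,615.48
  Apr: +$903.87 → -$2,711.61
  May: +$903.87 → -$1,807.74
  Jun: +$903.87 → -$903.87
  Jul: +$903.87 → $0.00
Lowest trial balance = -$4,519.35 (Feb)
Initial deposit = cushion − low point = $1,807.74 − (-$4,519.35) = $6,327.09

$6,327.09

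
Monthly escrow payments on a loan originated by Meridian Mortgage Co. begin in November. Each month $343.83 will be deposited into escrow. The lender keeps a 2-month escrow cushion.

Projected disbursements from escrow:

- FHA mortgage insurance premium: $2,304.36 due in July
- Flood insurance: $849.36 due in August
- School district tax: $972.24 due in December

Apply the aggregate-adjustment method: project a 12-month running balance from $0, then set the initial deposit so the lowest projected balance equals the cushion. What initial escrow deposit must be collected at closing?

$1,375.32

Cushion = 2 × $343.83 = $687.66
Trial balance (start $0, +$343.83 each month, − disbursements):
  Nov: +$343.83 → $343.83
  Dec: +$343.83 − $972.24 → -$284.58
  Jan: +$343.83 → $59.25
  Feb: +$343.83 → $403.08
  Mar: +$343.83 → $746.91
  Apr: +$343.83 → $1,090.74
  May: +$343.83 → $1,434.57
  Jun: +$343.83 → $1,778.40
  Jul: +$343.83 − $2,304.36 → -$182.13
  Aug: +$343.83 − $849.36 → -$687.66
  Sep: +$343.83 → -$343.83
  Oct: +$343.83 → $0.00
Lowest trial balance = -$687.66 (Aug)
Initial deposit = cushion − low point = $687.66 − (-$687.66) = $1,375.32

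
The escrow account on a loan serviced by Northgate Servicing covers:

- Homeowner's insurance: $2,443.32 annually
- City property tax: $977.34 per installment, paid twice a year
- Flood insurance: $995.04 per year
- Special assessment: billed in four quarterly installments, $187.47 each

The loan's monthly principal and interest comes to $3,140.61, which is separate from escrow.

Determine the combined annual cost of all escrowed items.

$6,142.92

Homeowner's insurance = $2,443.32 annually
City property tax = $977.34 × 2 = $1,954.68 annually
Flood insurance = $995.04 annually
Special assessment = $187.47 × 4 = $749.88 annually
Annual escrow total = $6,142.92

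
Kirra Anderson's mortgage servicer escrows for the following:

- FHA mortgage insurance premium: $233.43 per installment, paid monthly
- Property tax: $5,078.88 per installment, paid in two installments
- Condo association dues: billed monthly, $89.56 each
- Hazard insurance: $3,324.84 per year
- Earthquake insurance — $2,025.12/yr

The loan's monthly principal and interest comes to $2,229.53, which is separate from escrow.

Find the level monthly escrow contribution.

FHA mortgage insurance premium: $233.43 × 12 = $2,801.16 annually
Property tax: $5,078.88 × 2 = $10,157.76 annually
Condo association dues: $89.56 × 12 = $1,074.72 annually
Hazard insurance: $3,324.84 annually
Earthquake insurance: $2,025.12 annually
Combined annual = $2,801.16 + $10,157.76 + $1,074.72 + $3,324.84 + $2,025.12 = $19,383.60
Monthly = $19,383.60 ÷ 12 = $1,615.30

$1,615.30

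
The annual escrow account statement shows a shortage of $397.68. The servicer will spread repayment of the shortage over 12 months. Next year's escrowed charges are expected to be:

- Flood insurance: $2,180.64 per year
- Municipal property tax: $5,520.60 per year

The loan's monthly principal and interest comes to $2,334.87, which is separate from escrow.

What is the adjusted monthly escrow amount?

Flood insurance: $2,180.64 annually
Municipal property tax: $5,520.60 annually
Total annual escrow = $2,180.64 + $5,520.60 = $7,701.24
Base monthly escrow = $7,701.24 / 12 = $641.77
Monthly shortage recovery: $397.68 / 12 = $33.14
New monthly escrow = $641.77 + $33.14 = $674.91

$674.91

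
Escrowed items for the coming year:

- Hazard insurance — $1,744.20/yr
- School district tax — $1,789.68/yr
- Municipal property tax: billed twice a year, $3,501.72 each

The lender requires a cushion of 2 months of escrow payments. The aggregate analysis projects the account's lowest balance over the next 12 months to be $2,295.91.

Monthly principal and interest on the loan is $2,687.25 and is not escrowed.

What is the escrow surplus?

Hazard insurance — $1,744.20/yr
School district tax — $1,789.68/yr
Municipal property tax — $3,501.72 × 2 = $7,003.44/yr
Combined annual = $1,744.20 + $1,789.68 + $7,003.44 = $10,537.32
Base monthly escrow = $10,537.32 ÷ 12 = $878.11
Cushion = 2 × $878.11 = $1,756.22
Excess over cushion: $2,295.91 − $1,756.22 = $539.69

$539.69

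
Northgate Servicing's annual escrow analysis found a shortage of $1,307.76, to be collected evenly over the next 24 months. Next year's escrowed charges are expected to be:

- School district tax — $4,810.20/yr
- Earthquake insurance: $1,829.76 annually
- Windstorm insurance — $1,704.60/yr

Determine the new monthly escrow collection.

School district tax: $4,810.20 annually
Earthquake insurance: $1,829.76 annually
Windstorm insurance: $1,704.60 annually
Total per year = $8,344.56
Monthly escrow = $8,344.56 ÷ 12 = $695.38
Shortage spread = $1,307.76 / 24 = $54.49/mo
Adjusted monthly = $695.38 + $54.49 = $749.87

$749.87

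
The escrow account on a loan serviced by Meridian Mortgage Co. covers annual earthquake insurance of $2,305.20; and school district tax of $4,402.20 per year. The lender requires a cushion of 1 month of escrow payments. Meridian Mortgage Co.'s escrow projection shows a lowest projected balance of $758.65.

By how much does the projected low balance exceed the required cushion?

Earthquake insurance = $2,305.20
School district tax = $4,402.20
Annual escrow total = $6,707.40
Monthly = $6,707.40 ÷ 12 = $558.95
Cushion = 1 × $558.95 = $558.95
Excess over cushion: $758.65 − $558.95 = $199.70

$199.70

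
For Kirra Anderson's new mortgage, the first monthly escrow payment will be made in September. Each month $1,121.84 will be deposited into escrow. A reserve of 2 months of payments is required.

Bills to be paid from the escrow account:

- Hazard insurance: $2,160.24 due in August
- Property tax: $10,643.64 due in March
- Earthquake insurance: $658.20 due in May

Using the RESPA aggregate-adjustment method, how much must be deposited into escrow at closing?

Cushion = 2 × $1,121.84 = $2,243.68
Trial balance (start $0, +$1,121.84 each month, − disbursements):
  Sep: +$1,121.84 → $1,121.84
  Oct: +$1,121.84 → $2,243.68
  Nov: +$1,121.84 → $3,365.52
  Dec: +$1,121.84 → $4,487.36
  Jan: +$1,121.84 → $5,609.20
  Feb: +$1,121.84 → $6,731.04
  Mar: +$1,121.84 − $10,643.64 → -$2,790.76
  Apr: +$1,121.84 → -$1,668.92
  May: +$1,121.84 − $658.20 → -$1,205.28
  Jun: +$1,121.84 → -$83.44
  Jul: +$1,121.84 → $1,038.40
  Aug: +$1,121.84 − $2,160.24 → $0.00
Lowest trial balance = -$2,790.76 (Mar)
Initial deposit = cushion − low point = $2,243.68 − (-$2,790.76) = $5,034.44

$5,034.44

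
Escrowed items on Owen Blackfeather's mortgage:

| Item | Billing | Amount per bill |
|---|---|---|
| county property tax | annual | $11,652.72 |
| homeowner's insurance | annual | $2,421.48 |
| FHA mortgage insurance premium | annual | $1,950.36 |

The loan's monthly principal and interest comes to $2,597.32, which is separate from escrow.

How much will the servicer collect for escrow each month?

County property tax — $11,652.72
Homeowner's insurance — $2,421.48
FHA mortgage insurance premium — $1,950.36
Combined annual = $11,652.72 + $2,421.48 + $1,950.36 = $16,024.56
Monthly = $16,024.56 ÷ 12 = $1,335.38

$1,335.38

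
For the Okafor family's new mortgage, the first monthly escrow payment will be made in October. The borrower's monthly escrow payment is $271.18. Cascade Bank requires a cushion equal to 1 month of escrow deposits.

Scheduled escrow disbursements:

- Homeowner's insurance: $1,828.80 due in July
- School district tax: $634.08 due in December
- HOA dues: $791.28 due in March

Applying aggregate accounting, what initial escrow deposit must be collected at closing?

$813.54

Cushion = 1 × $271.18 = $271.18
Trial balance (start $0, +$271.18 each month, − disbursements):
  Oct: +$271.18 → $271.18
  Nov: +$271.18 → $542.36
  Dec: +$271.18 − $634.08 → $179.46
  Jan: +$271.18 → $450.64
  Feb: +$271.18 → $721.82
  Mar: +$271.18 − $791.28 → $201.72
  Apr: +$271.18 → $472.90
  May: +$271.18 → $744.08
  Jun: +$271.18 → $1,015.26
  Jul: +$271.18 − $1,828.80 → -$542.36
  Aug: +$271.18 → -$271.18
  Sep: +$271.18 → $0.00
Lowest trial balance = -$542.36 (Jul)
Initial deposit = cushion − low point = $271.18 − (-$542.36) = $813.54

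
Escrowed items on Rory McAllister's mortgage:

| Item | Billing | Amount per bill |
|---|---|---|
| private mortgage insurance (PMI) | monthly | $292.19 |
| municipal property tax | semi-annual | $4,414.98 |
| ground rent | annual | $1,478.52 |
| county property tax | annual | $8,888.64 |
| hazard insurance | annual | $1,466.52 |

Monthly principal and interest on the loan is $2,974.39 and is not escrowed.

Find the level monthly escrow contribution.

$2,014.16

Private mortgage insurance (PMI) = $292.19 × 12 = $3,506.28 annually
Municipal property tax = $4,414.98 × 2 = $8,829.96 annually
Ground rent = $1,478.52 annually
County property tax = $8,888.64 annually
Hazard insurance = $1,466.52 annually
Yearly total = $3,506.28 + $8,829.96 + $1,478.52 + $8,888.64 + $1,466.52 = $24,169.92
Monthly = $24,169.92 / 12 = $2,014.16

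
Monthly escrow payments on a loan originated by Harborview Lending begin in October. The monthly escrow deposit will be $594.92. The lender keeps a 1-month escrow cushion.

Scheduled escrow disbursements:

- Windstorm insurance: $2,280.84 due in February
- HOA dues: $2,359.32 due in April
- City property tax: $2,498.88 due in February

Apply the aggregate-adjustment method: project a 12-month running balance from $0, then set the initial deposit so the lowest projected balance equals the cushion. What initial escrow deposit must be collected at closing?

Cushion = 1 × $594.92 = $594.92
Trial balance (start $0, +$594.92 each month, − disbursements):
  Oct: +$594.92 → $594.92
  Nov: +$594.92 → $1,189.84
  Dec: +$594.92 → $1,784.76
  Jan: +$594.92 → $2,379.68
  Feb: +$594.92 − $4,779.72 → -$1,805.12
  Mar: +$594.92 → -$1,210.20
  Apr: +$594.92 − $2,359.32 → -$2,974.60
  May: +$594.92 → -$2,379.68
  Jun: +$594.92 → -$1,784.76
  Jul: +$594.92 → -$1,189.84
  Aug: +$594.92 → -$594.92
  Sep: +$594.92 → $0.00
Lowest trial balance = -$2,974.60 (Apr)
Initial deposit = cushion − low point = $594.92 − (-$2,974.60) = $3,569.52

$3,569.52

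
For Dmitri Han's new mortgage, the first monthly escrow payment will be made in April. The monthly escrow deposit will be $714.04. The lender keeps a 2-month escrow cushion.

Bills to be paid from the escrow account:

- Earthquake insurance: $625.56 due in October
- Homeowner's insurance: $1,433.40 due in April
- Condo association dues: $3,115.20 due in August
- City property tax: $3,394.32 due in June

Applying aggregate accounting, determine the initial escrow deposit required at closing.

$5,800.80

Cushion = 2 × $714.04 = $1,428.08
Trial balance (start $0, +$714.04 each month, − disbursements):
  Apr: +$714.04 − $1,433.40 → -$719.36
  May: +$714.04 → -$5.32
  Jun: +$714.04 − $3,394.32 → -$2,685.60
  Jul: +$714.04 → -$1,971.56
  Aug: +$714.04 − $3,115.20 → -$4,372.72
  Sep: +$714.04 → -$3,658.68
  Oct: +$714.04 − $625.56 → -$3,570.20
  Nov: +$714.04 → -$2,856.16
  Dec: +$714.04 → -$2,142.12
  Jan: +$714.04 → -$1,428.08
  Feb: +$714.04 → -$714.04
  Mar: +$714.04 → $0.00
Lowest trial balance = -$4,372.72 (Aug)
Initial deposit = cushion − low point = $1,428.08 − (-$4,372.72) = $5,800.80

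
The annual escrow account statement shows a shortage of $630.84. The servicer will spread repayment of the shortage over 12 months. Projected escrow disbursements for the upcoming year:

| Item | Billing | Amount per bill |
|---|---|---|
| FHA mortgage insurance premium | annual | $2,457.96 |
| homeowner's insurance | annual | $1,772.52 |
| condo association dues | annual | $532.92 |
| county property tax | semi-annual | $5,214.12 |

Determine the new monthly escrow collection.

$1,318.54

FHA mortgage insurance premium — $2,457.96
Homeowner's insurance — $1,772.52
Condo association dues — $532.92
County property tax — $5,214.12 × 2 = $10,428.24
Yearly total = $15,191.64
Monthly escrow = $15,191.64 / 12 = $1,265.97
Shortage spread = $630.84 / 12 = $52.57/mo
Adjusted monthly = $1,265.97 + $52.57 = $1,318.54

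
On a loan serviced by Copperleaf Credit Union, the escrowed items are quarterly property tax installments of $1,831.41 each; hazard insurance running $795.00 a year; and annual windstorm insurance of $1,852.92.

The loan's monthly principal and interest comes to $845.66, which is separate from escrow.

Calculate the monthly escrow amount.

$831.13

Property tax: $1,831.41 × 4 = $7,325.64 per year
Hazard insurance: $795.00 per year
Windstorm insurance: $1,852.92 per year
Total annual escrow = $9,973.56
Monthly = $9,973.56 ÷ 12 = $831.13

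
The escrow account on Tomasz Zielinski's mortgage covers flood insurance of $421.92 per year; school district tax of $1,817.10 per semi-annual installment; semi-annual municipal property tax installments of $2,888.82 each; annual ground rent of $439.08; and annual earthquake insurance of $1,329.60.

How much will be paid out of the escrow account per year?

Flood insurance: $421.92/yr
School district tax: $1,817.10 × 2 = $3,634.20/yr
Municipal property tax: $2,888.82 × 2 = $5,777.64/yr
Ground rent: $439.08/yr
Earthquake insurance: $1,329.60/yr
Total annual escrow = $421.92 + $3,634.20 + $5,777.64 + $439.08 + $1,329.60 = $11,602.44

$11,602.44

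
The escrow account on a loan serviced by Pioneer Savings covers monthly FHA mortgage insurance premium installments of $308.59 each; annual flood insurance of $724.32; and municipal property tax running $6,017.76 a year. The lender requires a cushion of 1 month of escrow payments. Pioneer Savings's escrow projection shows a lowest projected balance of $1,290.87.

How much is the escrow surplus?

FHA mortgage insurance premium: $308.59 × 12 = $3,703.08 annually
Flood insurance: $724.32 annually
Municipal property tax: $6,017.76 annually
Annual escrow total = $3,703.08 + $724.32 + $6,017.76 = $10,445.16
Per month = $10,445.16 / 12 = $870.43
Required reserve = 1 × $870.43 = $870.43
Excess over cushion: $1,290.87 − $870.43 = $420.44

$420.44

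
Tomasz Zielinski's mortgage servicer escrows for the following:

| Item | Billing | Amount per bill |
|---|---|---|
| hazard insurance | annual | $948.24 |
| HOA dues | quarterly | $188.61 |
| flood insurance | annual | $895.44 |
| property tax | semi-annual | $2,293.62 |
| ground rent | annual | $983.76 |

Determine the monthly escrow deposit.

$680.76

Hazard insurance — $948.24/yr
HOA dues — $188.61 × 4 = $754.44/yr
Flood insurance — $895.44/yr
Property tax — $2,293.62 × 2 = $4,587.24/yr
Ground rent — $983.76/yr
Annual escrow total = $948.24 + $754.44 + $895.44 + $4,587.24 + $983.76 = $8,169.12
Monthly escrow = $8,169.12 / 12 = $680.76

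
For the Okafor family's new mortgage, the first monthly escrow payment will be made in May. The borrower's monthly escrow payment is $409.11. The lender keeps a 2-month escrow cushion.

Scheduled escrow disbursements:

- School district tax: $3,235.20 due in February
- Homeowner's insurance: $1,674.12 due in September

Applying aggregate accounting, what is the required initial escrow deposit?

Cushion = 2 × $409.11 = $818.22
Trial balance (start $0, +$409.11 each month, − disbursements):
  May: +$409.11 → $409.11
  Jun: +$409.11 → $818.22
  Jul: +$409.11 → $1,227.33
  Aug: +$409.11 → $1,636.44
  Sep: +$409.11 − $1,674.12 → $371.43
  Oct: +$409.11 → $780.54
  Nov: +$409.11 → $1,189.65
  Dec: +$409.11 → $1,598.76
  Jan: +$409.11 → $2,007.87
  Feb: +$409.11 − $3,235.20 → -$818.22
  Mar: +$409.11 → -$409.11
  Apr: +$409.11 → $0.00
Lowest trial balance = -$818.22 (Feb)
Initial deposit = cushion − low point = $818.22 − (-$818.22) = $1,636.44

$1,636.44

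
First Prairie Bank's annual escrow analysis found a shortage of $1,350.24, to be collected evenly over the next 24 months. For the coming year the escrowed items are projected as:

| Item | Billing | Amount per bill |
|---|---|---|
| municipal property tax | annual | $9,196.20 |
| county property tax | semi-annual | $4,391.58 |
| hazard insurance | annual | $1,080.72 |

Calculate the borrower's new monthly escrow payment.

Municipal property tax = $9,196.20
County property tax = $4,391.58 × 2 = $8,783.16
Hazard insurance = $1,080.72
Combined annual = $9,196.20 + $8,783.16 + $1,080.72 = $19,060.08
Base monthly escrow = $19,060.08 ÷ 12 = $1,588.34
Shortage spread = $1,350.24 / 24 = $56.26/mo
Adjusted monthly = $1,588.34 + $56.26 = $1,644.60

$1,644.60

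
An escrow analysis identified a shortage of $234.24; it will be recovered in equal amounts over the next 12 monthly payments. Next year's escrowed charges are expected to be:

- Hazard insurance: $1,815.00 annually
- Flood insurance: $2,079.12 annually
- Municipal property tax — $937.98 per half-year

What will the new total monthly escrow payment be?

Hazard insurance: $1,815.00
Flood insurance: $2,079.12
Municipal property tax: $937.98 × 2 = $1,875.96
Annual escrow total = $5,770.08
Monthly escrow = $5,770.08 ÷ 12 = $480.84
Shortage per month = $234.24 / 12 = $19.52
New monthly escrow = $480.84 + $19.52 = $500.36

$500.36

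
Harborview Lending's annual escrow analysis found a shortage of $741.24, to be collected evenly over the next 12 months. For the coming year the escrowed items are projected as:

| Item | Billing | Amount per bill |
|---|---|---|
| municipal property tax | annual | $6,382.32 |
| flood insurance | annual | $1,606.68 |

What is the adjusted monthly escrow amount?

Municipal property tax: $6,382.32 per year
Flood insurance: $1,606.68 per year
Yearly total = $6,382.32 + $1,606.68 = $7,989.00
Base monthly escrow = $7,989.00 / 12 = $665.75
Shortage per month = $741.24 / 12 = $61.77
New monthly escrow = $665.75 + $61.77 = $727.52

$727.52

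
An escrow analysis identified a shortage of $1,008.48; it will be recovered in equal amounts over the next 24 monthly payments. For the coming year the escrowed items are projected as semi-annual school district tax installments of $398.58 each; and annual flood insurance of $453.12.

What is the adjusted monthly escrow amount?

$146.21

School district tax: $398.58 × 2 = $797.16
Flood insurance: $453.12
Total annual escrow = $797.16 + $453.12 = $1,250.28
Monthly escrow = $1,250.28 / 12 = $104.19
Monthly shortage recovery: $1,008.48 / 24 = $42.02
New monthly escrow = $104.19 + $42.02 = $146.21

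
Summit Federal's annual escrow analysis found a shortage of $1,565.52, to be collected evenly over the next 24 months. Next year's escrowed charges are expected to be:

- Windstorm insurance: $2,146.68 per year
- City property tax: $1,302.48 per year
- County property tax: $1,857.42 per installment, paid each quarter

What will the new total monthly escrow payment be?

Windstorm insurance: $2,146.68 annually
City property tax: $1,302.48 annually
County property tax: $1,857.42 × 4 = $7,429.68 annually
Total per year = $2,146.68 + $1,302.48 + $7,429.68 = $10,878.84
Per month = $10,878.84 ÷ 12 = $906.57
Monthly shortage recovery: $1,565.52 ÷ 24 = $65.23
Adjusted monthly = $906.57 + $65.23 = $971.80

$971.80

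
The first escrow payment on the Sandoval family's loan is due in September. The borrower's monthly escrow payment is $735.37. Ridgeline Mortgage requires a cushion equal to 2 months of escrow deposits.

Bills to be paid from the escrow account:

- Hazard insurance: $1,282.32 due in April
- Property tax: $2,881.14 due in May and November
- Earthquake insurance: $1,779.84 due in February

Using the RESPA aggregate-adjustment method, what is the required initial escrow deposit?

Cushion = 2 × $735.37 = $1,470.74
Trial balance (start $0, +$735.37 each month, − disbursements):
  Sep: +$735.37 → $735.37
  Oct: +$735.37 → $1,470.74
  Nov: +$735.37 − $2,881.14 → -$675.03
  Dec: +$735.37 → $60.34
  Jan: +$735.37 → $795.71
  Feb: +$735.37 − $1,779.84 → -$248.76
  Mar: +$735.37 → $486.61
  Apr: +$735.37 − $1,282.32 → -$60.34
  May: +$735.37 − $2,881.14 → -$2,206.11
  Jun: +$735.37 → -$1,470.74
  Jul: +$735.37 → -$735.37
  Aug: +$735.37 → $0.00
Lowest trial balance = -$2,206.11 (May)
Initial deposit = cushion − low point = $1,470.74 − (-$2,206.11) = $3,676.85

$3,676.85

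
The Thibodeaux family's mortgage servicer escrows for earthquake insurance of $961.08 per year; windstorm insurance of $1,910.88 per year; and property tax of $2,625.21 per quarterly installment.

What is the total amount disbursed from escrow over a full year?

Earthquake insurance: $961.08
Windstorm insurance: $1,910.88
Property tax: $2,625.21 × 4 = $10,500.84
Annual escrow total = $961.08 + $1,910.88 + $10,500.84 = $13,372.80

$13,372.80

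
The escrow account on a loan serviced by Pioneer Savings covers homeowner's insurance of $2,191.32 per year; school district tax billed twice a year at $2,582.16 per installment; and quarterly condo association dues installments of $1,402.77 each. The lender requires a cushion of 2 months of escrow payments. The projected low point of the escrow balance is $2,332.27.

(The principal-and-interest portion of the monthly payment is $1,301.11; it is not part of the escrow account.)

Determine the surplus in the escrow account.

Homeowner's insurance — $2,191.32
School district tax — $2,582.16 × 2 = $5,164.32
Condo association dues — $1,402.77 × 4 = $5,611.08
Combined annual = $12,966.72
Monthly escrow = $12,966.72 / 12 = $1,080.56
Required cushion = 2 × $1,080.56 = $2,161.12
Excess over cushion: $2,332.27 − $2,161.12 = $171.15

$171.15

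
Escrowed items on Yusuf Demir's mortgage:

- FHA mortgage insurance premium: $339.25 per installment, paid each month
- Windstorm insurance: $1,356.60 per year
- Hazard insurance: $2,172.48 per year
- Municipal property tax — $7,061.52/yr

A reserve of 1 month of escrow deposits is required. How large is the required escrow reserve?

$1,221.80

FHA mortgage insurance premium = $339.25 × 12 = $4,071.00 annually
Windstorm insurance = $1,356.60 annually
Hazard insurance = $2,172.48 annually
Municipal property tax = $7,061.52 annually
Total per year = $14,661.60
Monthly = $14,661.60 ÷ 12 = $1,221.80
Reserve = 1 × $1,221.80 = $1,221.80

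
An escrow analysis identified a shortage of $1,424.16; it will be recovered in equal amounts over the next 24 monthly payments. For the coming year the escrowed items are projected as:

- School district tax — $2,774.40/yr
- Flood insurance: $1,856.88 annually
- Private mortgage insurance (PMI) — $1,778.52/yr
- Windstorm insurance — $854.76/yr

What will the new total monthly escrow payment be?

$664.72

School district tax = $2,774.40 annually
Flood insurance = $1,856.88 annually
Private mortgage insurance (PMI) = $1,778.52 annually
Windstorm insurance = $854.76 annually
Total per year = $7,264.56
Monthly = $7,264.56 / 12 = $605.38
Monthly shortage recovery: $1,424.16 / 24 = $59.34
New monthly escrow = $605.38 + $59.34 = $664.72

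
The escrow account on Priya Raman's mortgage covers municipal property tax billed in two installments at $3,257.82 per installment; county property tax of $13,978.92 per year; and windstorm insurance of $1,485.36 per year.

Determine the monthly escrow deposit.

$1,831.66

Municipal property tax — $3,257.82 × 2 = $6,515.64 annually
County property tax — $13,978.92 annually
Windstorm insurance — $1,485.36 annually
Total per year = $6,515.64 + $13,978.92 + $1,485.36 = $21,979.92
Monthly = $21,979.92 / 12 = $1,831.66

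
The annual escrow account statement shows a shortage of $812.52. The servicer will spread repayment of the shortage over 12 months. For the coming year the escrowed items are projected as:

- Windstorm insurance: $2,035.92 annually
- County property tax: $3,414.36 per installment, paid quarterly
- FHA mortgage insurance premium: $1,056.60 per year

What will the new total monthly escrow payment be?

$1,463.54

Windstorm insurance — $2,035.92 annually
County property tax — $3,414.36 × 4 = $13,657.44 annually
FHA mortgage insurance premium — $1,056.60 annually
Combined annual = $2,035.92 + $13,657.44 + $1,056.60 = $16,749.96
Monthly escrow = $16,749.96 ÷ 12 = $1,395.83
Shortage per month = $812.52 / 12 = $67.71
New monthly escrow = $1,395.83 + $67.71 = $1,463.54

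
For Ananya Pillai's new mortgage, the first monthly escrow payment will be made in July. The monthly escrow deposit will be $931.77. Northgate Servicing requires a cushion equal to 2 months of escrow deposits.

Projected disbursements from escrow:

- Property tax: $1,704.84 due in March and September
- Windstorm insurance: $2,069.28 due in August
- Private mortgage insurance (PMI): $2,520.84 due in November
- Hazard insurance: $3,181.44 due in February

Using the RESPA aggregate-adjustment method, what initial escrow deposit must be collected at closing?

$4,658.85

Cushion = 2 × $931.77 = $1,863.54
Trial balance (start $0, +$931.77 each month, − disbursements):
  Jul: +$931.77 → $931.77
  Aug: +$931.77 − $2,069.28 → -$205.74
  Sep: +$931.77 − $1,704.84 → -$978.81
  Oct: +$931.77 → -$47.04
  Nov: +$931.77 − $2,520.84 → -$1,636.11
  Dec: +$931.77 → -$704.34
  Jan: +$931.77 → $227.43
  Feb: +$931.77 − $3,181.44 → -$2,022.24
  Mar: +$931.77 − $1,704.84 → -$2,795.31
  Apr: +$931.77 → -$1,863.54
  May: +$931.77 → -$931.77
  Jun: +$931.77 → $0.00
Lowest trial balance = -$2,795.31 (Mar)
Initial deposit = cushion − low point = $1,863.54 − (-$2,795.31) = $4,658.85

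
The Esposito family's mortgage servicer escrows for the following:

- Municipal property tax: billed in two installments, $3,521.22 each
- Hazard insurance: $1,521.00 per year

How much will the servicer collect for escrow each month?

$713.62

Municipal property tax = $3,521.22 × 2 = $7,042.44/yr
Hazard insurance = $1,521.00/yr
Annual escrow total = $7,042.44 + $1,521.00 = $8,563.44
Monthly escrow = $8,563.44 / 12 = $713.62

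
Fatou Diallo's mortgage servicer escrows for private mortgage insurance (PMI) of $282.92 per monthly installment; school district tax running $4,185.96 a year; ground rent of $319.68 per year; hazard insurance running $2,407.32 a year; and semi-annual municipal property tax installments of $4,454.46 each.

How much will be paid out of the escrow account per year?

Private mortgage insurance (PMI): $282.92 × 12 = $3,395.04
School district tax: $4,185.96
Ground rent: $319.68
Hazard insurance: $2,407.32
Municipal property tax: $4,454.46 × 2 = $8,908.92
Annual escrow total = $3,395.04 + $4,185.96 + $319.68 + $2,407.32 + $8,908.92 = $19,216.92

$19,216.92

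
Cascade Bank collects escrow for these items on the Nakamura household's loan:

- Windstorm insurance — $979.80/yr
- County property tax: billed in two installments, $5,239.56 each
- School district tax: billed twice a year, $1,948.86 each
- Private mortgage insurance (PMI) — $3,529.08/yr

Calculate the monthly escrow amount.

Windstorm insurance: $979.80/yr
County property tax: $5,239.56 × 2 = $10,479.12/yr
School district tax: $1,948.86 × 2 = $3,897.72/yr
Private mortgage insurance (PMI): $3,529.08/yr
Annual escrow total = $979.80 + $10,479.12 + $3,897.72 + $3,529.08 = $18,885.72
Base monthly escrow = $18,885.72 ÷ 12 = $1,573.81

$1,573.81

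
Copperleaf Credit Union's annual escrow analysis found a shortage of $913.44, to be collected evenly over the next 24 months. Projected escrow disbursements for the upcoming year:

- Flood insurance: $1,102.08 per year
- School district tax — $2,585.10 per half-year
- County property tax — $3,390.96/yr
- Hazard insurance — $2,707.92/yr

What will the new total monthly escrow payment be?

$1,068.99

Flood insurance: $1,102.08 annually
School district tax: $2,585.10 × 2 = $5,170.20 annually
County property tax: $3,390.96 annually
Hazard insurance: $2,707.92 annually
Combined annual = $12,371.16
Monthly = $12,371.16 ÷ 12 = $1,030.93
Shortage spread = $913.44 / 24 = $38.06/mo
New monthly escrow = $1,030.93 + $38.06 = $1,068.99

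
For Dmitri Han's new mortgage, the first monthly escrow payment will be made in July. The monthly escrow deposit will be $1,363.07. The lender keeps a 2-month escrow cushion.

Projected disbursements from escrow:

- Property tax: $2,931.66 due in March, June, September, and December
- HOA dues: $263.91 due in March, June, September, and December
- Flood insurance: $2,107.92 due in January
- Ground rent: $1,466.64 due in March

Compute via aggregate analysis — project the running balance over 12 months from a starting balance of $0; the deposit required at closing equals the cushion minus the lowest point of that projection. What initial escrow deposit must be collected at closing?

Cushion = 2 × $1,363.07 = $2,726.14
Trial balance (start $0, +$1,363.07 each month, − disbursements):
  Jul: +$1,363.07 → $1,363.07
  Aug: +$1,363.07 → $2,726.14
  Sep: +$1,363.07 − $3,195.57 → $893.64
  Oct: +$1,363.07 → $2,256.71
  Nov: +$1,363.07 → $3,619.78
  Dec: +$1,363.07 − $3,195.57 → $1,787.28
  Jan: +$1,363.07 − $2,107.92 → $1,042.43
  Feb: +$1,363.07 → $2,405.50
  Mar: +$1,363.07 − $4,662.21 → -$893.64
  Apr: +$1,363.07 → $469.43
  May: +$1,363.07 → $1,832.50
  Jun: +$1,363.07 − $3,195.57 → $0.00
Lowest trial balance = -$893.64 (Mar)
Initial deposit = cushion − low point = $2,726.14 − (-$893.64) = $3,619.78

$3,619.78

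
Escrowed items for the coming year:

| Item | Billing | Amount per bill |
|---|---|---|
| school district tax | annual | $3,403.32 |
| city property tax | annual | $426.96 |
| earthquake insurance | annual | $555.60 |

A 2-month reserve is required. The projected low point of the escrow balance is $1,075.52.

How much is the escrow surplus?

School district tax: $3,403.32/yr
City property tax: $426.96/yr
Earthquake insurance: $555.60/yr
Total per year = $3,403.32 + $426.96 + $555.60 = $4,385.88
Per month = $4,385.88 ÷ 12 = $365.49
Cushion = 2 × $365.49 = $730.98
Surplus = $1,075.52 − $730.98 = $344.54

$344.54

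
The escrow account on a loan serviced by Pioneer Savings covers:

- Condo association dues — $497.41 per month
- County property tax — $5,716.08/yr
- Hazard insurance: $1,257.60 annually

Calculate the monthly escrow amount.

Condo association dues = $497.41 × 12 = $5,968.92/yr
County property tax = $5,716.08/yr
Hazard insurance = $1,257.60/yr
Annual escrow total = $5,968.92 + $5,716.08 + $1,257.60 = $12,942.60
Monthly escrow = $12,942.60 ÷ 12 = $1,078.55

$1,078.55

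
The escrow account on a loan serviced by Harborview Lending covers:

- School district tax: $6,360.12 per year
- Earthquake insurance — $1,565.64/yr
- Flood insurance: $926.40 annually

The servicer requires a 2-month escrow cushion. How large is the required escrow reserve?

School district tax = $6,360.12 annually
Earthquake insurance = $1,565.64 annually
Flood insurance = $926.40 annually
Total per year = $6,360.12 + $1,565.64 + $926.40 = $8,852.16
Base monthly escrow = $8,852.16 / 12 = $737.68
Required cushion = 2 × $737.68 = $1,475.36

$1,475.36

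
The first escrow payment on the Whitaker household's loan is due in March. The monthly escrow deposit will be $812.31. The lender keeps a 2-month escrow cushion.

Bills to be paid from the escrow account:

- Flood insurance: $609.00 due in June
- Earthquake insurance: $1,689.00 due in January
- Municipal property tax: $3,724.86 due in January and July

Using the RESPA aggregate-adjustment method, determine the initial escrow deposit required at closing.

Cushion = 2 × $812.31 = $1,624.62
Trial balance (start $0, +$812.31 each month, − disbursements):
  Mar: +$812.31 → $812.31
  Apr: +$812.31 → $1,624.62
  May: +$812.31 → $2,436.93
  Jun: +$812.31 − $609.00 → $2,640.24
  Jul: +$812.31 − $3,724.86 → -$272.31
  Aug: +$812.31 → $540.00
  Sep: +$812.31 → $1,352.31
  Oct: +$812.31 → $2,164.62
  Nov: +$812.31 → $2,976.93
  Dec: +$812.31 → $3,789.24
  Jan: +$812.31 − $5,413.86 → -$812.31
  Feb: +$812.31 → $0.00
Lowest trial balance = -$812.31 (Jan)
Initial deposit = cushion − low point = $1,624.62 − (-$812.31) = $2,436.93

$2,436.93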